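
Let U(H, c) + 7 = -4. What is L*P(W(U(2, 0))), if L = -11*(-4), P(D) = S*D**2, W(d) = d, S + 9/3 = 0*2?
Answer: -15972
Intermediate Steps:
S = -3 (S = -3 + 0*2 = -3 + 0 = -3)
U(H, c) = -11 (U(H, c) = -7 - 4 = -11)
P(D) = -3*D**2
L = 44
L*P(W(U(2, 0))) = 44*(-3*(-11)**2) = 44*(-3*121) = 44*(-363) = -15972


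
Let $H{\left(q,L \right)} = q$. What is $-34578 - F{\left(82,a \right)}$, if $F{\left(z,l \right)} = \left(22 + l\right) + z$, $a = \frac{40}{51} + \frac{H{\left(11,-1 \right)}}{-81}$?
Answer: $- \frac{47758007}{1377} \approx -34683.0$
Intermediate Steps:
$a = \frac{893}{1377}$ ($a = \frac{40}{51} + \frac{11}{-81} = 40 \cdot \frac{1}{51} + 11 \left(- \frac{1}{81}\right) = \frac{40}{51} - \frac{11}{81} = \frac{893}{1377} \approx 0.64851$)
$F{\left(z,l \right)} = 22 + l + z$
$-34578 - F{\left(82,a \right)} = -34578 - \left(22 + \frac{893}{1377} + 82\right) = -34578 - \frac{144101}{1377} = - \frac{47758007}{1377}$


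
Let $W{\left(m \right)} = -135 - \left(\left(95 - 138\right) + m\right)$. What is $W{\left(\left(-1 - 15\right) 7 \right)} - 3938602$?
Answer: $-3938582$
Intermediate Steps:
$W{\left(m \right)} = -92 - m$ ($W{\left(m \right)} = -135 - \left(-43 + m\right) = -92 - m$)
$W{\left(\left(-1 - 15\right) 7 \right)} - 3938602 = \left(-92 - \left(-1 - 15\right) 7\right) - 3938602 = \left(-92 - \left(-16\right) 7\right) - 3938602 = \left(-92 - -112\right) - 3938602 = \left(-92 + 112\right) - 3938602 = 20 - 3938602 = -3938582$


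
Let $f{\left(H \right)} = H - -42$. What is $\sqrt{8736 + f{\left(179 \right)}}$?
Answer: $13 \sqrt{53} \approx 94.641$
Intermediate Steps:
$f{\left(H \right)} = 42 + H$ ($f{\left(H \right)} = H + 42 = 42 + H$)
$\sqrt{8736 + f{\left(179 \right)}} = \sqrt{8736 + \left(42 + 179\right)} = \sqrt{8736 + 221} = \sqrt{8957} = 13 \sqrt{53}$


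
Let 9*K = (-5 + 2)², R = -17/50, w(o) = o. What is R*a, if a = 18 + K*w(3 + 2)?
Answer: -391/50 ≈ -7.8200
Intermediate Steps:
R = -17/50 (R = -17*1/50 = -17/50 ≈ -0.34000)
K = 1 (K = (-5 + 2)²/9 = (⅑)*(-3)² = (⅑)*9 = 1)
a = 23 (a = 18 + 1*(3 + 2) = 18 + 1*5 = 18 + 5 = 23)
R*a = -17/50*23 = -391/50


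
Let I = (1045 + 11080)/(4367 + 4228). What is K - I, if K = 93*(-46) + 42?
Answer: -7284109/1719 ≈ -4237.4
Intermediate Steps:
K = -4236 (K = -4278 + 42 = -4236)
I = 2425/1719 (I = 12125/8595 = 12125*(1/8595) = 2425/1719 ≈ 1.4107)
K - I = -4236 - 1*2425/1719 = -4236 - 2425/1719 = -7284109/1719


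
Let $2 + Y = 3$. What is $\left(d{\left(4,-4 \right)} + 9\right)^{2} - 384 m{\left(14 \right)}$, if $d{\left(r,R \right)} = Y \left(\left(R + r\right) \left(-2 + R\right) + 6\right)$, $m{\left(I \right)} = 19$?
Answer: $-7071$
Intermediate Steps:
$Y = 1$ ($Y = -2 + 3 = 1$)
$d{\left(r,R \right)} = 6 + \left(-2 + R\right) \left(R + r\right)$ ($d{\left(r,R \right)} = 1 \left(\left(R + r\right) \left(-2 + R\right) + 6\right) = 1 \left(\left(-2 + R\right) \left(R + r\right) + 6\right) = 1 \left(6 + \left(-2 + R\right) \left(R + r\right)\right) = 6 + \left(-2 + R\right) \left(R + r\right)$)
$\left(d{\left(4,-4 \right)} + 9\right)^{2} - 384 m{\left(14 \right)} = \left(\left(6 + \left(-4\right)^{2} - -8 - 8 - 16\right) + 9\right)^{2} - 7296 = \left(\left(6 + 16 + 8 - 8 - 16\right) + 9\right)^{2} - 7296 = \left(6 + 9\right)^{2} - 7296 = 15^{2} - 7296 = 225 - 7296 = -7071$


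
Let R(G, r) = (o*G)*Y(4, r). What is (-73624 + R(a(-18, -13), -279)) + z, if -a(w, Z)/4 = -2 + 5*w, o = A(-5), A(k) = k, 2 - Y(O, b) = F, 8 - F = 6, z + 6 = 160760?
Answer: 87130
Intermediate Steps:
z = 160754 (z = -6 + 160760 = 160754)
F = 2 (F = 8 - 1*6 = 8 - 6 = 2)
Y(O, b) = 0 (Y(O, b) = 2 - 1*2 = 2 - 2 = 0)
o = -5
a(w, Z) = 8 - 20*w (a(w, Z) = -4*(-2 + 5*w) = 8 - 20*w)
R(G, r) = 0 (R(G, r) = -5*G*0 = 0)
(-73624 + R(a(-18, -13), -279)) + z = (-73624 + 0) + 160754 = -73624 + 160754 = 87130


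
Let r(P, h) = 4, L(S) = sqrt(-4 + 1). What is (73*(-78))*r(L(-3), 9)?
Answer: -22776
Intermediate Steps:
L(S) = I*sqrt(3) (L(S) = sqrt(-3) = I*sqrt(3))
(73*(-78))*r(L(-3), 9) = (73*(-78))*4 = -5694*4 = -22776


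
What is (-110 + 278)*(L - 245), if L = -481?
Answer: -121968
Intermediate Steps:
(-110 + 278)*(L - 245) = (-110 + 278)*(-481 - 245) = 168*(-726) = -121968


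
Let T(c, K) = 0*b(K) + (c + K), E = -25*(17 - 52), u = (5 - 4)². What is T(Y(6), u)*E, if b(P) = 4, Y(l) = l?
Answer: 6125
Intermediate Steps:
u = 1 (u = 1² = 1)
E = 875 (E = -25*(-35) = 875)
T(c, K) = K + c (T(c, K) = 0*4 + (c + K) = 0 + (K + c) = K + c)
T(Y(6), u)*E = (1 + 6)*875 = 7*875 = 6125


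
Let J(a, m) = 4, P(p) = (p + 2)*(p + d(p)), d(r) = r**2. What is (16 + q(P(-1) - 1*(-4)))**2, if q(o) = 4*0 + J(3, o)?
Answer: 400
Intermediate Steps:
P(p) = (2 + p)*(p + p**2) (P(p) = (p + 2)*(p + p**2) = (2 + p)*(p + p**2))
q(o) = 4 (q(o) = 4*0 + 4 = 0 + 4 = 4)
(16 + q(P(-1) - 1*(-4)))**2 = (16 + 4)**2 = 20**2 = 400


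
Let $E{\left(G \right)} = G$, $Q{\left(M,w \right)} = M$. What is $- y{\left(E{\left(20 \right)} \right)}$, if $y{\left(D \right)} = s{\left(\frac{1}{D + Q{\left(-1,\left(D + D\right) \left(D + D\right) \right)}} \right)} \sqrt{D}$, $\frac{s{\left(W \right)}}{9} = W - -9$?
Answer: $- \frac{3096 \sqrt{5}}{19} \approx -364.36$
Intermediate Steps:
$s{\left(W \right)} = 81 + 9 W$ ($s{\left(W \right)} = 9 \left(W - -9\right) = 9 \left(W + 9\right) = 9 \left(9 + W\right) = 81 + 9 W$)
$y{\left(D \right)} = \sqrt{D} \left(81 + \frac{9}{-1 + D}\right)$ ($y{\left(D \right)} = \left(81 + \frac{9}{D - 1}\right) \sqrt{D} = \left(81 + \frac{9}{-1 + D}\right) \sqrt{D} = \sqrt{D} \left(81 + \frac{9}{-1 + D}\right)$)
$- y{\left(E{\left(20 \right)} \right)} = - \frac{\sqrt{20} \left(-72 + 81 \cdot 20\right)}{-1 + 20} = - \frac{2 \sqrt{5} \left(-72 + 1620\right)}{19} = - \frac{2 \sqrt{5} \cdot 1548}{19} = - \frac{3096 \sqrt{5}}{19}$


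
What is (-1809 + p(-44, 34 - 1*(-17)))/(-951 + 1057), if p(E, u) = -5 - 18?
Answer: -916/53 ≈ -17.283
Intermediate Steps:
p(E, u) = -23
(-1809 + p(-44, 34 - 1*(-17)))/(-951 + 1057) = (-1809 - 23)/(-951 + 1057) = -1832/106 = -1832*1/106 = -916/53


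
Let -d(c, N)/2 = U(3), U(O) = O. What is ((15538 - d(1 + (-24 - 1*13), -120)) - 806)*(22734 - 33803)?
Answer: -163134922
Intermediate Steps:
d(c, N) = -6 (d(c, N) = -2*3 = -6)
((15538 - d(1 + (-24 - 1*13), -120)) - 806)*(22734 - 33803) = ((15538 - 1*(-6)) - 806)*(22734 - 33803) = ((15538 + 6) - 806)*(-11069) = (15544 - 806)*(-11069) = 14738*(-11069) = -163134922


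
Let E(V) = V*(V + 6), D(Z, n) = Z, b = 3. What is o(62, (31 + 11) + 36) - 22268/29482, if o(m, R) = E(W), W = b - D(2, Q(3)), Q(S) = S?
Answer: 92053/14741 ≈ 6.2447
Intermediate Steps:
W = 1 (W = 3 - 1*2 = 3 - 2 = 1)
E(V) = V*(6 + V)
o(m, R) = 7 (o(m, R) = 1*(6 + 1) = 1*7 = 7)
o(62, (31 + 11) + 36) - 22268/29482 = 7 - 22268/29482 = 7 - 22268*1/29482 = 7 - 11134/14741 = 92053/14741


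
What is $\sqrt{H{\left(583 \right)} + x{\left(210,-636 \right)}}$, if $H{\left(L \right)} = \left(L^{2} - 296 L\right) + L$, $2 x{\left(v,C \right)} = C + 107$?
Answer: $\frac{\sqrt{670558}}{2} \approx 409.44$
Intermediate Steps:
$x{\left(v,C \right)} = \frac{107}{2} + \frac{C}{2}$ ($x{\left(v,C \right)} = \frac{C + 107}{2} = \frac{107 + C}{2} = \frac{107}{2} + \frac{C}{2}$)
$H{\left(L \right)} = L^{2} - 295 L$
$\sqrt{H{\left(583 \right)} + x{\left(210,-636 \right)}} = \sqrt{583 \left(-295 + 583\right) + \left(\frac{107}{2} + \frac{1}{2} \left(-636\right)\right)} = \sqrt{583 \cdot 288 + \left(\frac{107}{2} - 318\right)} = \sqrt{167904 - \frac{529}{2}} = \sqrt{\frac{335279}{2}} = \frac{\sqrt{670558}}{2}$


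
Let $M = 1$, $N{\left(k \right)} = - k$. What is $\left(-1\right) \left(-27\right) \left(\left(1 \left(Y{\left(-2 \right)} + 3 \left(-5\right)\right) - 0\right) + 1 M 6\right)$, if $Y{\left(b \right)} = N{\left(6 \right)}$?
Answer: $-405$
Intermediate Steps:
$Y{\left(b \right)} = -6$ ($Y{\left(b \right)} = \left(-1\right) 6 = -6$)
$\left(-1\right) \left(-27\right) \left(\left(1 \left(Y{\left(-2 \right)} + 3 \left(-5\right)\right) - 0\right) + 1 M 6\right) = \left(-1\right) \left(-27\right) \left(\left(1 \left(-6 + 3 \left(-5\right)\right) - 0\right) + 1 \cdot 1 \cdot 6\right) = 27 \left(\left(1 \left(-6 - 15\right) + 0\right) + 1 \cdot 6\right) = 27 \left(\left(1 \left(-21\right) + 0\right) + 6\right) = 27 \left(\left(-21 + 0\right) + 6\right) = 27 \left(-21 + 6\right) = 27 \left(-15\right) = -405$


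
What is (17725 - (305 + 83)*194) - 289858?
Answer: -347405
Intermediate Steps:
(17725 - (305 + 83)*194) - 289858 = (17725 - 388*194) - 289858 = (17725 - 1*75272) - 289858 = (17725 - 75272) - 289858 = -57547 - 289858 = -347405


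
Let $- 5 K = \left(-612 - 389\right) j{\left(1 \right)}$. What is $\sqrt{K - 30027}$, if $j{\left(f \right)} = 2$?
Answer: $\frac{i \sqrt{740665}}{5} \approx 172.12 i$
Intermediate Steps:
$K = \frac{2002}{5}$ ($K = - \frac{\left(-612 - 389\right) 2}{5} = - \frac{\left(-1001\right) 2}{5} = \left(- \frac{1}{5}\right) \left(-2002\right) = \frac{2002}{5} \approx 400.4$)
$\sqrt{K - 30027} = \sqrt{\frac{2002}{5} - 30027} = \sqrt{- \frac{148133}{5}} = \frac{i \sqrt{740665}}{5}$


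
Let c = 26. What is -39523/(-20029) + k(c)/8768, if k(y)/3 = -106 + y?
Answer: 21358169/10975892 ≈ 1.9459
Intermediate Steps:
k(y) = -318 + 3*y (k(y) = 3*(-106 + y) = -318 + 3*y)
-39523/(-20029) + k(c)/8768 = -39523/(-20029) + (-318 + 3*26)/8768 = -39523*(-1/20029) + (-318 + 78)*(1/8768) = 39523/20029 - 240*1/8768 = 39523/20029 - 15/548 = 21358169/10975892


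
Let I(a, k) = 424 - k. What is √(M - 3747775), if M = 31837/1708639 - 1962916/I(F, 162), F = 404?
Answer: I*√188141258727175016915410/223831709 ≈ 1937.9*I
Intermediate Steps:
M = -1676953245015/223831709 (M = 31837/1708639 - 1962916/(424 - 1*162) = 31837*(1/1708639) - 1962916/(424 - 162) = 31837/1708639 - 1962916/262 = 31837/1708639 - 1962916*1/262 = 31837/1708639 - 981458/131 = -1676953245015/223831709 ≈ -7492.0)
√(M - 3747775) = √(-1676953245015/223831709 - 3747775) = √(-840547836442490/223831709) = I*√188141258727175016915410/223831709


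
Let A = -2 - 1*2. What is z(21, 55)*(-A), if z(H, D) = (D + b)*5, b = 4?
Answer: 1180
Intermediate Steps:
z(H, D) = 20 + 5*D (z(H, D) = (D + 4)*5 = (4 + D)*5 = 20 + 5*D)
A = -4 (A = -2 - 2 = -4)
z(21, 55)*(-A) = (20 + 5*55)*(-1*(-4)) = (20 + 275)*4 = 295*4 = 1180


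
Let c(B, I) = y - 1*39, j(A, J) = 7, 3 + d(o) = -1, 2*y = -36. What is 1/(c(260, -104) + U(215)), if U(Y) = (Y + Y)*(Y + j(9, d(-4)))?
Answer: 1/95403 ≈ 1.0482e-5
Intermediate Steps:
y = -18 (y = (1/2)*(-36) = -18)
d(o) = -4 (d(o) = -3 - 1 = -4)
U(Y) = 2*Y*(7 + Y) (U(Y) = (Y + Y)*(Y + 7) = (2*Y)*(7 + Y) = 2*Y*(7 + Y))
c(B, I) = -57 (c(B, I) = -18 - 1*39 = -18 - 39 = -57)
1/(c(260, -104) + U(215)) = 1/(-57 + 2*215*(7 + 215)) = 1/(-57 + 2*215*222) = 1/(-57 + 95460) = 1/95403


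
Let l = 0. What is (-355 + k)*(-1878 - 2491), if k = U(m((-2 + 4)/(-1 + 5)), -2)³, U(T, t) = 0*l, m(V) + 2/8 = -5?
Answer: 1550995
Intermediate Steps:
m(V) = -21/4 (m(V) = -¼ - 5 = -21/4)
U(T, t) = 0 (U(T, t) = 0*0 = 0)
k = 0 (k = 0³ = 0)
(-355 + k)*(-1878 - 2491) = (-355 + 0)*(-1878 - 2491) = -355*(-4369) = 1550995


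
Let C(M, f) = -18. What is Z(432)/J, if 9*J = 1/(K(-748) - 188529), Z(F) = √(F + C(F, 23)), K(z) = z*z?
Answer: 10016325*√46 ≈ 6.7934e+7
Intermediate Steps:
K(z) = z²
Z(F) = √(-18 + F) (Z(F) = √(F - 18) = √(-18 + F))
J = 1/3338775 (J = 1/(9*((-748)² - 188529)) = 1/(9*(559504 - 188529)) = (⅑)/370975 = (⅑)*(1/370975) = 1/3338775 ≈ 2.9951e-7)
Z(432)/J = √(-18 + 432)/(1/3338775) = √414*3338775 = (3*√46)*3338775 = 10016325*√46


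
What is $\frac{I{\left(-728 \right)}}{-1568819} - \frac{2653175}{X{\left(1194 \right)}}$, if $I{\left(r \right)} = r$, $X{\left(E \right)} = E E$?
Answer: $- \frac{594473355331}{319509263412} \approx -1.8606$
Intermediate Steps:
$X{\left(E \right)} = E^{2}$
$\frac{I{\left(-728 \right)}}{-1568819} - \frac{2653175}{X{\left(1194 \right)}} = - \frac{728}{-1568819} - \frac{2653175}{1194^{2}} = \left(-728\right) \left(- \frac{1}{1568819}\right) - \frac{2653175}{1425636} = \frac{104}{224117} - \frac{2653175}{1425636} = - \frac{594473355331}{319509263412}$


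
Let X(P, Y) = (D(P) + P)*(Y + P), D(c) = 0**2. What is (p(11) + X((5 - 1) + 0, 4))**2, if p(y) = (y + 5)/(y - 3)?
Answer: 1156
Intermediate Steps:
D(c) = 0
p(y) = (5 + y)/(-3 + y)
X(P, Y) = P*(P + Y) (X(P, Y) = (0 + P)*(Y + P) = P*(P + Y))
(p(11) + X((5 - 1) + 0, 4))**2 = ((5 + 11)/(-3 + 11) + ((5 - 1) + 0)*(((5 - 1) + 0) + 4))**2 = (16/8 + (4 + 0)*((4 + 0) + 4))**2 = ((1/8)*16 + 4*(4 + 4))**2 = (2 + 4*8)**2 = (2 + 32)**2 = 34**2 = 1156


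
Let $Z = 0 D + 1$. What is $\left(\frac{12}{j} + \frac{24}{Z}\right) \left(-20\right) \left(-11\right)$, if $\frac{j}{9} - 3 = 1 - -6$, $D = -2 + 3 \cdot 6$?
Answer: $\frac{15928}{3} \approx 5309.3$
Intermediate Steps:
$D = 16$ ($D = -2 + 18 = 16$)
$Z = 1$ ($Z = 0 \cdot 16 + 1 = 0 + 1 = 1$)
$j = 90$ ($j = 27 + 9 \left(1 - -6\right) = 27 + 9 \left(1 + 6\right) = 27 + 9 \cdot 7 = 27 + 63 = 90$)
$\left(\frac{12}{j} + \frac{24}{Z}\right) \left(-20\right) \left(-11\right) = \left(\frac{12}{90} + \frac{24}{1}\right) \left(-20\right) \left(-11\right) = \left(12 \cdot \frac{1}{90} + 24 \cdot 1\right) \left(-20\right) \left(-11\right) = \left(\frac{2}{15} + 24\right) \left(-20\right) \left(-11\right) = \frac{362}{15} \left(-20\right) \left(-11\right) = \left(- \frac{1448}{3}\right) \left(-11\right) = \frac{15928}{3}$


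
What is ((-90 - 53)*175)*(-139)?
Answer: 3478475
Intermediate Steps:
((-90 - 53)*175)*(-139) = -143*175*(-139) = -25025*(-139) = 3478475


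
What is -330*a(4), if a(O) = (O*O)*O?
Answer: -21120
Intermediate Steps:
a(O) = O**3 (a(O) = O**2*O = O**3)
-330*a(4) = -330*4**3 = -330*64 = -21120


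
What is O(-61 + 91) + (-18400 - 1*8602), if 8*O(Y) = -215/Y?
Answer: -1296139/48 ≈ -27003.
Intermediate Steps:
O(Y) = -215/(8*Y) (O(Y) = (-215/Y)/8 = -215/(8*Y))
O(-61 + 91) + (-18400 - 1*8602) = -215/(8*(-61 + 91)) + (-18400 - 1*8602) = -215/8/30 + (-18400 - 8602) = -215/8*1/30 - 27002 = -43/48 - 27002 = -1296139/48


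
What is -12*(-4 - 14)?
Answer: 216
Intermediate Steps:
-12*(-4 - 14) = -12*(-18) = 216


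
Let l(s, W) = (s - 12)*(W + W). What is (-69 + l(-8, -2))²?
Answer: 121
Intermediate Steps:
l(s, W) = 2*W*(-12 + s) (l(s, W) = (-12 + s)*(2*W) = 2*W*(-12 + s))
(-69 + l(-8, -2))² = (-69 + 2*(-2)*(-12 - 8))² = (-69 + 2*(-2)*(-20))² = (-69 + 80)² = 11² = 121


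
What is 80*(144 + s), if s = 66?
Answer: 16800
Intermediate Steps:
80*(144 + s) = 80*(144 + 66) = 80*210 = 16800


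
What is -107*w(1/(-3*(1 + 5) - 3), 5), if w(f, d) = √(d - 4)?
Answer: -107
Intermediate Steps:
w(f, d) = √(-4 + d)
-107*w(1/(-3*(1 + 5) - 3), 5) = -107*√(-4 + 5) = -107*√1 = -107*1 = -107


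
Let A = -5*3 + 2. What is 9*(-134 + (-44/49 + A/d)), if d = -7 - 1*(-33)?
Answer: -119421/98 ≈ -1218.6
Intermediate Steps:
A = -13 (A = -15 + 2 = -13)
d = 26 (d = -7 + 33 = 26)
9*(-134 + (-44/49 + A/d)) = 9*(-134 + (-44/49 - 13/26)) = 9*(-134 + (-44*1/49 - 13*1/26)) = 9*(-134 + (-44/49 - ½)) = 9*(-134 - 137/98) = 9*(-13269/98) = -119421/98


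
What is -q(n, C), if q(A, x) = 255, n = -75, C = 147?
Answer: -255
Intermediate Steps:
-q(n, C) = -1*255 = -255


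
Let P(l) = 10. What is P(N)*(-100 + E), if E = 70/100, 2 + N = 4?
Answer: -993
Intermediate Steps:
N = 2 (N = -2 + 4 = 2)
E = 7/10 (E = 70*(1/100) = 7/10 ≈ 0.70000)
P(N)*(-100 + E) = 10*(-100 + 7/10) = 10*(-993/10) = -993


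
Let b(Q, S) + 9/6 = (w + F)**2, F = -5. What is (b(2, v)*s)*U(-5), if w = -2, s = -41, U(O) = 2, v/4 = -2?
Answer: -3895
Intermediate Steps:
v = -8 (v = 4*(-2) = -8)
b(Q, S) = 95/2 (b(Q, S) = -3/2 + (-2 - 5)**2 = -3/2 + (-7)**2 = -3/2 + 49 = 95/2)
(b(2, v)*s)*U(-5) = ((95/2)*(-41))*2 = -3895/2*2 = -3895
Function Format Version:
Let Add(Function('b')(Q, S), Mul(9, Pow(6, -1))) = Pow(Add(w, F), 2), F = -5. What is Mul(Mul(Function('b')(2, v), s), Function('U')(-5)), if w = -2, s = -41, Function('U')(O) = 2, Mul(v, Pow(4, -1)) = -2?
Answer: -3895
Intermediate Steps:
v = -8 (v = Mul(4, -2) = -8)
Function('b')(Q, S) = Rational(95, 2) (Function('b')(Q, S) = Add(Rational(-3, 2), Pow(Add(-2, -5), 2)) = Add(Rational(-3, 2), Pow(-7, 2)) = Add(Rational(-3, 2), 49) = Rational(95, 2))
Mul(Mul(Function('b')(2, v), s), Function('U')(-5)) = Mul(Mul(Rational(95, 2), -41), 2) = Mul(Rational(-3895, 2), 2) = -3895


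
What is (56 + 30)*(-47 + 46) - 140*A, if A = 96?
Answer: -13526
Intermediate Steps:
(56 + 30)*(-47 + 46) - 140*A = (56 + 30)*(-47 + 46) - 140*96 = 86*(-1) - 13440 = -86 - 13440 = -13526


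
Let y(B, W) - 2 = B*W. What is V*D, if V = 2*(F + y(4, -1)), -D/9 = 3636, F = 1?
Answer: 65448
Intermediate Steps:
D = -32724 (D = -9*3636 = -32724)
y(B, W) = 2 + B*W
V = -2 (V = 2*(1 + (2 + 4*(-1))) = 2*(1 + (2 - 4)) = 2*(1 - 2) = 2*(-1) = -2)
V*D = -2*(-32724) = 65448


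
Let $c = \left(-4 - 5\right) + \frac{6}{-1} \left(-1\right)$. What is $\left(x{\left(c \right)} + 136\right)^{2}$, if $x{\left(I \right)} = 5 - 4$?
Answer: $18769$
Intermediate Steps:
$c = -3$ ($c = -9 + 6 \left(-1\right) \left(-1\right) = -9 - -6 = -9 + 6 = -3$)
$x{\left(I \right)} = 1$ ($x{\left(I \right)} = 5 - 4 = 1$)
$\left(x{\left(c \right)} + 136\right)^{2} = \left(1 + 136\right)^{2} = 137^{2} = 18769$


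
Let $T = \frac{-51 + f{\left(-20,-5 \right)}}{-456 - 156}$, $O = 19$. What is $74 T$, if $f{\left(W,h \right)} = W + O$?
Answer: $\frac{962}{153} \approx 6.2876$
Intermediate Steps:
$f{\left(W,h \right)} = 19 + W$ ($f{\left(W,h \right)} = W + 19 = 19 + W$)
$T = \frac{13}{153}$ ($T = \frac{-51 + \left(19 - 20\right)}{-456 - 156} = \frac{-51 - 1}{-612} = \left(-52\right) \left(- \frac{1}{612}\right) = \frac{13}{153} \approx 0.084967$)
$74 T = 74 \cdot \frac{13}{153} = \frac{962}{153}$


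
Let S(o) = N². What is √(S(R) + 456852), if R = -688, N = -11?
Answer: √456973 ≈ 676.00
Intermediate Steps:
S(o) = 121 (S(o) = (-11)² = 121)
√(S(R) + 456852) = √(121 + 456852) = √456973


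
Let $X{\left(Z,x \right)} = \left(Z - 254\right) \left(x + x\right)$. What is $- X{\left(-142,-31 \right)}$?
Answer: $-24552$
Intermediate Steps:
$X{\left(Z,x \right)} = 2 x \left(-254 + Z\right)$ ($X{\left(Z,x \right)} = \left(-254 + Z\right) 2 x = 2 x \left(-254 + Z\right)$)
$- X{\left(-142,-31 \right)} = - 2 \left(-31\right) \left(-254 - 142\right) = - 2 \left(-31\right) \left(-396\right) = \left(-1\right) 24552 = -24552$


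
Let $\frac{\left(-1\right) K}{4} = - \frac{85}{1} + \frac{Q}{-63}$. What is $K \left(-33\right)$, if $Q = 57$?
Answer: $- \frac{79376}{7} \approx -11339.0$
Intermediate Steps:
$K = \frac{7216}{21}$ ($K = - 4 \left(- \frac{85}{1} + \frac{57}{-63}\right) = - 4 \left(\left(-85\right) 1 + 57 \left(- \frac{1}{63}\right)\right) = - 4 \left(-85 - \frac{19}{21}\right) = \left(-4\right) \left(- \frac{1804}{21}\right) = \frac{7216}{21} \approx 343.62$)
$K \left(-33\right) = \frac{7216}{21} \left(-33\right) = - \frac{79376}{7}$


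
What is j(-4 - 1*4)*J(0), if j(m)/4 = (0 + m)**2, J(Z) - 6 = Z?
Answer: 1536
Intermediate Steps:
J(Z) = 6 + Z
j(m) = 4*m**2 (j(m) = 4*(0 + m)**2 = 4*m**2)
j(-4 - 1*4)*J(0) = (4*(-4 - 1*4)**2)*(6 + 0) = (4*(-4 - 4)**2)*6 = (4*(-8)**2)*6 = (4*64)*6 = 256*6 = 1536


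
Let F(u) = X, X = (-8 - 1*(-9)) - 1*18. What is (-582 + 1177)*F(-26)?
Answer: -10115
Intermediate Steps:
X = -17 (X = (-8 + 9) - 18 = 1 - 18 = -17)
F(u) = -17
(-582 + 1177)*F(-26) = (-582 + 1177)*(-17) = 595*(-17) = -10115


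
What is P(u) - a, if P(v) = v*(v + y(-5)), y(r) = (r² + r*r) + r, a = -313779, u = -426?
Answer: 476085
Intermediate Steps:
y(r) = r + 2*r² (y(r) = (r² + r²) + r = 2*r² + r = r + 2*r²)
P(v) = v*(45 + v) (P(v) = v*(v - 5*(1 + 2*(-5))) = v*(v - 5*(1 - 10)) = v*(v - 5*(-9)) = v*(v + 45) = v*(45 + v))
P(u) - a = -426*(45 - 426) - 1*(-313779) = -426*(-381) + 313779 = 162306 + 313779 = 476085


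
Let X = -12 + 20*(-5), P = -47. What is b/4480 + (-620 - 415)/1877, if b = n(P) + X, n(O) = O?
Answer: -4935243/8408960 ≈ -0.58690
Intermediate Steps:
X = -112 (X = -12 - 100 = -112)
b = -159 (b = -47 - 112 = -159)
b/4480 + (-620 - 415)/1877 = -159/4480 + (-620 - 415)/1877 = -159*1/4480 - 1035*1/1877 = -159/4480 - 1035/1877 = -4935243/8408960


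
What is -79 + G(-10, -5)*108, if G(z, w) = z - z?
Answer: -79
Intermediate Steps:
G(z, w) = 0
-79 + G(-10, -5)*108 = -79 + 0*108 = -79 + 0 = -79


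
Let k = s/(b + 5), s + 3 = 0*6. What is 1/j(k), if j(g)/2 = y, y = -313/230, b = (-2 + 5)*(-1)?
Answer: -115/313 ≈ -0.36741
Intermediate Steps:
b = -3 (b = 3*(-1) = -3)
s = -3 (s = -3 + 0*6 = -3 + 0 = -3)
k = -3/2 (k = -3/(-3 + 5) = -3/2 ≈ -1.5000)
y = -313/230 (y = -313*1/230 = -313/230 ≈ -1.3609)
j(g) = -313/115 (j(g) = 2*(-313/230) = -313/115)
1/j(k) = 1/(-313/115) = -115/313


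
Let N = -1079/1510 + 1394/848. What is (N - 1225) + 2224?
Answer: 320097367/320120 ≈ 999.93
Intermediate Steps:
N = 297487/320120 (N = -1079*1/1510 + 1394*(1/848) = -1079/1510 + 697/424 = 297487/320120 ≈ 0.92930)
(N - 1225) + 2224 = (297487/320120 - 1225) + 2224 = -391849513/320120 + 2224 = 320097367/320120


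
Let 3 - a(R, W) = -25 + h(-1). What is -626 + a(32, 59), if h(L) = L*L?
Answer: -599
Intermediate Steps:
h(L) = L²
a(R, W) = 27 (a(R, W) = 3 - (-25 + (-1)²) = 3 - (-25 + 1) = 3 - 1*(-24) = 3 + 24 = 27)
-626 + a(32, 59) = -626 + 27 = -599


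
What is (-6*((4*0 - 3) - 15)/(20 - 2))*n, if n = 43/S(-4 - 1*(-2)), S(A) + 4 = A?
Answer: -43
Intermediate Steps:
S(A) = -4 + A
n = -43/6 (n = 43/(-4 + (-4 - 1*(-2))) = 43/(-4 + (-4 + 2)) = 43/(-4 - 2) = 43/(-6) = 43*(-⅙) = -43/6 ≈ -7.1667)
(-6*((4*0 - 3) - 15)/(20 - 2))*n = -6*((4*0 - 3) - 15)/(20 - 2)*(-43/6) = -6*((0 - 3) - 15)/18*(-43/6) = -6*(-3 - 15)/18*(-43/6) = -(-108)/18*(-43/6) = -6*(-1)*(-43/6) = 6*(-43/6) = -43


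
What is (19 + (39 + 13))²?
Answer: 5041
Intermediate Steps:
(19 + (39 + 13))² = (19 + 52)² = 71² = 5041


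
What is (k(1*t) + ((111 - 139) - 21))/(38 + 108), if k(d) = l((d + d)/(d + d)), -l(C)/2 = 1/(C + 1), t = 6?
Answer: -25/73 ≈ -0.34247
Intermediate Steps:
l(C) = -2/(1 + C) (l(C) = -2/(C + 1) = -2/(1 + C))
k(d) = -1 (k(d) = -2/(1 + (d + d)/(d + d)) = -2/(1 + (2*d)/((2*d))) = -2/(1 + (2*d)*(1/(2*d))) = -2/(1 + 1) = -2/2 = -2*½ = -1)
(k(1*t) + ((111 - 139) - 21))/(38 + 108) = (-1 + ((111 - 139) - 21))/(38 + 108) = (-1 + (-28 - 21))/146 = (-1 - 49)*(1/146) = -50*1/146 = -25/73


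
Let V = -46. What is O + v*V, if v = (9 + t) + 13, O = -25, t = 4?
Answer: -1221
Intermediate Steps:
v = 26 (v = (9 + 4) + 13 = 13 + 13 = 26)
O + v*V = -25 + 26*(-46) = -25 - 1196 = -1221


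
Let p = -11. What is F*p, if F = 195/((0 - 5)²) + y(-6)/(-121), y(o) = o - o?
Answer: -429/5 ≈ -85.800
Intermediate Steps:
y(o) = 0
F = 39/5 (F = 195/((0 - 5)²) + 0/(-121) = 195/((-5)²) + 0*(-1/121) = 195/25 + 0 = 195*(1/25) + 0 = 39/5 + 0 = 39/5 ≈ 7.8000)
F*p = (39/5)*(-11) = -429/5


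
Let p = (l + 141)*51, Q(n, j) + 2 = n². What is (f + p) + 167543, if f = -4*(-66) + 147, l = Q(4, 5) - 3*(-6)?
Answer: 176777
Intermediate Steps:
Q(n, j) = -2 + n²
l = 32 (l = (-2 + 4²) - 3*(-6) = (-2 + 16) + 18 = 14 + 18 = 32)
f = 411 (f = 264 + 147 = 411)
p = 8823 (p = (32 + 141)*51 = 173*51 = 8823)
(f + p) + 167543 = (411 + 8823) + 167543 = 9234 + 167543 = 176777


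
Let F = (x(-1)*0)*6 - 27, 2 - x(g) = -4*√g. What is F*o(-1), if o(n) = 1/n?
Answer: 27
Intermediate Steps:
x(g) = 2 + 4*√g (x(g) = 2 - (-4)*√g = 2 + 4*√g)
F = -27 (F = ((2 + 4*√(-1))*0)*6 - 27 = ((2 + 4*I)*0)*6 - 27 = 0*6 - 27 = 0 - 27 = -27)
F*o(-1) = -27/(-1) = -27*(-1) = 27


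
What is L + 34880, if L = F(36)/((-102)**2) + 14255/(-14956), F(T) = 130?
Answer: 1356814802095/38900556 ≈ 34879.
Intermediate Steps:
L = -36591185/38900556 (L = 130/((-102)**2) + 14255/(-14956) = 130/10404 + 14255*(-1/14956) = 130*(1/10404) - 14255/14956 = 65/5202 - 14255/14956 = -36591185/38900556 ≈ -0.94063)
L + 34880 = -36591185/38900556 + 34880 = 1356814802095/38900556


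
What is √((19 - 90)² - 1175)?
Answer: √3866 ≈ 62.177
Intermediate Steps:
√((19 - 90)² - 1175) = √((-71)² - 1175) = √(5041 - 1175) = √3866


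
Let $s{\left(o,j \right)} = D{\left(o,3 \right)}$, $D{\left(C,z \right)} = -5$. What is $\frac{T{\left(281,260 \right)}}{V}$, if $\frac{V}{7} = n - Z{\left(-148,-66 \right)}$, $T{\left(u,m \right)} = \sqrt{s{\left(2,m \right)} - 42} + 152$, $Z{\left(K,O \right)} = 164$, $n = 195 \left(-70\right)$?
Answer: $- \frac{76}{48349} - \frac{i \sqrt{47}}{96698} \approx -0.0015719 - 7.0898 \cdot 10^{-5} i$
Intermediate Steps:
$s{\left(o,j \right)} = -5$
$n = -13650$
$T{\left(u,m \right)} = 152 + i \sqrt{47}$ ($T{\left(u,m \right)} = \sqrt{-5 - 42} + 152 = \sqrt{-47} + 152 = i \sqrt{47} + 152 = 152 + i \sqrt{47}$)
$V = -96698$ ($V = 7 \left(-13650 - 164\right) = 7 \left(-13814\right) = -96698$)
$\frac{T{\left(281,260 \right)}}{V} = \frac{152 + i \sqrt{47}}{-96698} = \left(152 + i \sqrt{47}\right) \left(- \frac{1}{96698}\right) = - \frac{76}{48349} - \frac{i \sqrt{47}}{96698}$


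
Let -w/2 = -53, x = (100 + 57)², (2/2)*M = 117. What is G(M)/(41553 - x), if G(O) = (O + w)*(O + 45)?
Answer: 18063/8452 ≈ 2.1371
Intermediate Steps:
M = 117
x = 24649 (x = 157² = 24649)
w = 106 (w = -2*(-53) = 106)
G(O) = (45 + O)*(106 + O) (G(O) = (O + 106)*(O + 45) = (106 + O)*(45 + O) = (45 + O)*(106 + O))
G(M)/(41553 - x) = (4770 + 117² + 151*117)/(41553 - 1*24649) = (4770 + 13689 + 17667)/(41553 - 24649) = 36126/16904 = 36126*(1/16904) = 18063/8452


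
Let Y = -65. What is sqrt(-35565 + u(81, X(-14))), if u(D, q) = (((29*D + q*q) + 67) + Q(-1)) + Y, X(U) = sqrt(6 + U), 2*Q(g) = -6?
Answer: 5*I*sqrt(1329) ≈ 182.28*I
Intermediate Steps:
Q(g) = -3 (Q(g) = (1/2)*(-6) = -3)
u(D, q) = -1 + q**2 + 29*D (u(D, q) = (((29*D + q*q) + 67) - 3) - 65 = (((29*D + q**2) + 67) - 3) - 65 = (((q**2 + 29*D) + 67) - 3) - 65 = ((67 + q**2 + 29*D) - 3) - 65 = (64 + q**2 + 29*D) - 65 = -1 + q**2 + 29*D)
sqrt(-35565 + u(81, X(-14))) = sqrt(-35565 + (-1 + (sqrt(6 - 14))**2 + 29*81)) = sqrt(-35565 + (-1 + (sqrt(-8))**2 + 2349)) = sqrt(-35565 + (-1 + (2*I*sqrt(2))**2 + 2349)) = sqrt(-35565 + (-1 - 8 + 2349)) = sqrt(-35565 + 2340) = sqrt(-33225) = 5*I*sqrt(1329)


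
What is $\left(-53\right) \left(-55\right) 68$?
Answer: $198220$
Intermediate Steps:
$\left(-53\right) \left(-55\right) 68 = 2915 \cdot 68 = 198220$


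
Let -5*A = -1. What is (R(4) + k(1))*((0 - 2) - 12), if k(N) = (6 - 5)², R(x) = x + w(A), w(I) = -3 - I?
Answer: -126/5 ≈ -25.200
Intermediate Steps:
A = ⅕ (A = -⅕*(-1) = ⅕ ≈ 0.20000)
R(x) = -16/5 + x (R(x) = x + (-3 - 1*⅕) = x + (-3 - ⅕) = x - 16/5 = -16/5 + x)
k(N) = 1 (k(N) = 1² = 1)
(R(4) + k(1))*((0 - 2) - 12) = ((-16/5 + 4) + 1)*((0 - 2) - 12) = (⅘ + 1)*(-2 - 12) = (9/5)*(-14) = -126/5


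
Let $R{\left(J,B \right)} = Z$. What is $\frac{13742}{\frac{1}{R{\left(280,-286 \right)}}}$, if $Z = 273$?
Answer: $3751566$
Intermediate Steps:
$R{\left(J,B \right)} = 273$
$\frac{13742}{\frac{1}{R{\left(280,-286 \right)}}} = \frac{13742}{\frac{1}{273}} = 13742 \frac{1}{\frac{1}{273}} = 13742 \cdot 273 = 3751566$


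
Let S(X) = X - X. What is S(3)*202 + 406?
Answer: 406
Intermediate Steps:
S(X) = 0
S(3)*202 + 406 = 0*202 + 406 = 0 + 406 = 406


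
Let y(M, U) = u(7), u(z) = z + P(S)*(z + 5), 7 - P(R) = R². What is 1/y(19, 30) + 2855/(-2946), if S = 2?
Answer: -119819/126678 ≈ -0.94586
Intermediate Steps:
P(R) = 7 - R²
u(z) = 15 + 4*z (u(z) = z + (7 - 1*2²)*(z + 5) = z + (7 - 1*4)*(5 + z) = z + (7 - 4)*(5 + z) = z + 3*(5 + z) = z + (15 + 3*z) = 15 + 4*z)
y(M, U) = 43 (y(M, U) = 15 + 4*7 = 15 + 28 = 43)
1/y(19, 30) + 2855/(-2946) = 1/43 + 2855/(-2946) = 1/43 + 2855*(-1/2946) = 1/43 - 2855/2946 = -119819/126678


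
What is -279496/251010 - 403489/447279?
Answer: -37715410879/18711916965 ≈ -2.0156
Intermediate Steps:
-279496/251010 - 403489/447279 = -279496*1/251010 - 403489*1/447279 = -139748/125505 - 403489/447279 = -37715410879/18711916965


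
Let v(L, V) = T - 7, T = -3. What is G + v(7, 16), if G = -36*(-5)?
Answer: 170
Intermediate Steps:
v(L, V) = -10 (v(L, V) = -3 - 7 = -10)
G = 180
G + v(7, 16) = 180 - 10 = 170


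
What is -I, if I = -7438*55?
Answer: 409090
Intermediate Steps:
I = -409090
-I = -1*(-409090) = 409090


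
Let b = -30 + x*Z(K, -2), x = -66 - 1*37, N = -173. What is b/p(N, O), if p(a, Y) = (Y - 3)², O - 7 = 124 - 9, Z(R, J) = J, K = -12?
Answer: 176/14161 ≈ 0.012429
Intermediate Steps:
x = -103 (x = -66 - 37 = -103)
O = 122 (O = 7 + (124 - 9) = 7 + 115 = 122)
p(a, Y) = (-3 + Y)²
b = 176 (b = -30 - 103*(-2) = -30 + 206 = 176)
b/p(N, O) = 176/((-3 + 122)²) = 176/(119²) = 176/14161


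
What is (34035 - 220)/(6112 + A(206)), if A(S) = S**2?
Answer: 33815/48548 ≈ 0.69653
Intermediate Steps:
(34035 - 220)/(6112 + A(206)) = (34035 - 220)/(6112 + 206**2) = 33815/(6112 + 42436) = 33815/48548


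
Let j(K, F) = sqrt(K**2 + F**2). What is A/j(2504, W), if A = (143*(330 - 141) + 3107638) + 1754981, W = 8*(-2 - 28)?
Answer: 2444823*sqrt(98869)/395476 ≈ 1943.8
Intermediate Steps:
W = -240 (W = 8*(-30) = -240)
A = 4889646 (A = (143*189 + 3107638) + 1754981 = (27027 + 3107638) + 1754981 = 3134665 + 1754981 = 4889646)
j(K, F) = sqrt(F**2 + K**2)
A/j(2504, W) = 4889646/(sqrt((-240)**2 + 2504**2)) = 4889646/(sqrt(57600 + 6270016)) = 4889646/(sqrt(6327616)) = 4889646/((8*sqrt(98869))) = 4889646*(sqrt(98869)/790952) = 2444823*sqrt(98869)/395476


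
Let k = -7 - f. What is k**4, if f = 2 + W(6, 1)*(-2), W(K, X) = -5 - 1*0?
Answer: 130321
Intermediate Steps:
W(K, X) = -5 (W(K, X) = -5 + 0 = -5)
f = 12 (f = 2 - 5*(-2) = 2 + 10 = 12)
k = -19 (k = -7 - 1*12 = -7 - 12 = -19)
k**4 = (-19)**4 = 130321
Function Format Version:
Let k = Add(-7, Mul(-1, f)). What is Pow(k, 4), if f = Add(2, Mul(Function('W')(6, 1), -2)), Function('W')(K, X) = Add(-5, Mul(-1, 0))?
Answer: 130321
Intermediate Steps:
Function('W')(K, X) = -5 (Function('W')(K, X) = Add(-5, 0) = -5)
f = 12 (f = Add(2, Mul(-5, -2)) = Add(2, 10) = 12)
k = -19 (k = Add(-7, Mul(-1, 12)) = Add(-7, -12) = -19)
Pow(k, 4) = Pow(-19, 4) = 130321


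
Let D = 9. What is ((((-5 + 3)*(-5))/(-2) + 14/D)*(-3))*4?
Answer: 124/3 ≈ 41.333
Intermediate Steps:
((((-5 + 3)*(-5))/(-2) + 14/D)*(-3))*4 = ((((-5 + 3)*(-5))/(-2) + 14/9)*(-3))*4 = ((-2*(-5)*(-½) + 14*(⅑))*(-3))*4 = ((10*(-½) + 14/9)*(-3))*4 = ((-5 + 14/9)*(-3))*4 = -31/9*(-3)*4 = (31/3)*4 = 124/3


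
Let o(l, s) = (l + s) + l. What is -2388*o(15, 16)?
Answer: -109848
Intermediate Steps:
o(l, s) = s + 2*l
-2388*o(15, 16) = -2388*(16 + 2*15) = -2388*(16 + 30) = -2388*46 = -109848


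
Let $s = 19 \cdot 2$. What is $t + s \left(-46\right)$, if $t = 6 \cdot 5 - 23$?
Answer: $-1741$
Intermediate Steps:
$t = 7$ ($t = 30 - 23 = 7$)
$s = 38$
$t + s \left(-46\right) = 7 + 38 \left(-46\right) = 7 - 1748 = -1741$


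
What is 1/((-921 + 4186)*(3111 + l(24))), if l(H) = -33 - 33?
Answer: 1/9941925 ≈ 1.0058e-7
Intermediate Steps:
l(H) = -66
1/((-921 + 4186)*(3111 + l(24))) = 1/((-921 + 4186)*(3111 - 66)) = 1/(3265*3045) = 1/9941925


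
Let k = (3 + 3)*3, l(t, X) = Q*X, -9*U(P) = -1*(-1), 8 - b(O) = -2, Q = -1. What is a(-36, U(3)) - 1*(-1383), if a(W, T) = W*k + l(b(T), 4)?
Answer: 731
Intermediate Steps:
b(O) = 10 (b(O) = 8 - 1*(-2) = 8 + 2 = 10)
U(P) = -⅑ (U(P) = -(-1)*(-1)/9 = -⅑*1 = -⅑)
l(t, X) = -X
k = 18 (k = 6*3 = 18)
a(W, T) = -4 + 18*W (a(W, T) = W*18 - 1*4 = 18*W - 4 = -4 + 18*W)
a(-36, U(3)) - 1*(-1383) = (-4 + 18*(-36)) - 1*(-1383) = (-4 - 648) + 1383 = -652 + 1383 = 731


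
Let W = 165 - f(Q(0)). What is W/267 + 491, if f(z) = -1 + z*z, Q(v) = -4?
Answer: 43749/89 ≈ 491.56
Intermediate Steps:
f(z) = -1 + z**2
W = 150 (W = 165 - (-1 + (-4)**2) = 165 - (-1 + 16) = 165 - 1*15 = 165 - 15 = 150)
W/267 + 491 = 150/267 + 491 = 150*(1/267) + 491 = 50/89 + 491 = 43749/89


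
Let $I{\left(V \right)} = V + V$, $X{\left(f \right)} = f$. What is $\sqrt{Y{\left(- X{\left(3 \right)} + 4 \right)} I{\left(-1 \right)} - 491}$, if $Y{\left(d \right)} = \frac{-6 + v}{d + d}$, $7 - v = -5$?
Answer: $i \sqrt{497} \approx 22.293 i$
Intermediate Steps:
$v = 12$ ($v = 7 - -5 = 7 + 5 = 12$)
$I{\left(V \right)} = 2 V$
$Y{\left(d \right)} = \frac{3}{d}$ ($Y{\left(d \right)} = \frac{-6 + 12}{d + d} = \frac{6}{2 d} = 6 \frac{1}{2 d} = \frac{3}{d}$)
$\sqrt{Y{\left(- X{\left(3 \right)} + 4 \right)} I{\left(-1 \right)} - 491} = \sqrt{\frac{3}{\left(-1\right) 3 + 4} \cdot 2 \left(-1\right) - 491} = \sqrt{\frac{3}{-3 + 4} \left(-2\right) - 491} = \sqrt{\frac{3}{1} \left(-2\right) - 491} = \sqrt{3 \cdot 1 \left(-2\right) - 491} = \sqrt{3 \left(-2\right) - 491} = \sqrt{-6 - 491} = \sqrt{-497} = i \sqrt{497}$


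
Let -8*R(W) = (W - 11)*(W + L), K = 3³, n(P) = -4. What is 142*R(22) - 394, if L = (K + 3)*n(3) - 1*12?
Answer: 42167/2 ≈ 21084.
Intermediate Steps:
K = 27
L = -132 (L = (27 + 3)*(-4) - 1*12 = 30*(-4) - 12 = -120 - 12 = -132)
R(W) = -(-132 + W)*(-11 + W)/8 (R(W) = -(W - 11)*(W - 132)/8 = -(-11 + W)*(-132 + W)/8 = -(-132 + W)*(-11 + W)/8)
142*R(22) - 394 = 142*(-363/2 - ⅛*22² + (143/8)*22) - 394 = 142*(-363/2 - ⅛*484 + 1573/4) - 394 = 142*(-363/2 - 121/2 + 1573/4) - 394 = 142*(605/4) - 394 = 42955/2 - 394 = 42167/2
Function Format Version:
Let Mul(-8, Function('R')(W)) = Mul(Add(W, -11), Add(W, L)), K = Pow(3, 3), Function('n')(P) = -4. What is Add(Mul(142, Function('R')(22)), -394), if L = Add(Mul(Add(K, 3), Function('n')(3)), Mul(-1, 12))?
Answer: Rational(42167, 2) ≈ 21084.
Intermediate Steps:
K = 27
L = -132 (L = Add(Mul(Add(27, 3), -4), Mul(-1, 12)) = Add(Mul(30, -4), -12) = Add(-120, -12) = -132)
Function('R')(W) = Mul(Rational(-1, 8), Add(-132, W), Add(-11, W)) (Function('R')(W) = Mul(Rational(-1, 8), Mul(Add(W, -11), Add(W, -132))) = Mul(Rational(-1, 8), Mul(Add(-11, W), Add(-132, W))) = Mul(Rational(-1, 8), Mul(Add(-132, W), Add(-11, W))) = Mul(Rational(-1, 8), Add(-132, W), Add(-11, W)))
Add(Mul(142, Function('R')(22)), -394) = Add(Mul(142, Add(Rational(-363, 2), Mul(Rational(-1, 8), Pow(22, 2)), Mul(Rational(143, 8), 22))), -394) = Add(Mul(142, Add(Rational(-363, 2), Mul(Rational(-1, 8), 484), Rational(1573, 4))), -394) = Add(Mul(142, Add(Rational(-363, 2), Rational(-121, 2), Rational(1573, 4))), -394) = Add(Mul(142, Rational(605, 4)), -394) = Add(Rational(42955, 2), -394) = Rational(42167, 2)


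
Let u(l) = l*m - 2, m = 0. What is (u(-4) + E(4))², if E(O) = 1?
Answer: 1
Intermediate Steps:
u(l) = -2 (u(l) = l*0 - 2 = 0 - 2 = -2)
(u(-4) + E(4))² = (-2 + 1)² = (-1)² = 1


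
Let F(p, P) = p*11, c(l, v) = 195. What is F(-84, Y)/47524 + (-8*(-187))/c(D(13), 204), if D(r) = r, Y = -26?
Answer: 17728931/2316795 ≈ 7.6524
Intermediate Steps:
F(p, P) = 11*p
F(-84, Y)/47524 + (-8*(-187))/c(D(13), 204) = (11*(-84))/47524 - 8*(-187)/195 = -924*1/47524 + 1496*(1/195) = -231/11881 + 1496/195 = 17728931/2316795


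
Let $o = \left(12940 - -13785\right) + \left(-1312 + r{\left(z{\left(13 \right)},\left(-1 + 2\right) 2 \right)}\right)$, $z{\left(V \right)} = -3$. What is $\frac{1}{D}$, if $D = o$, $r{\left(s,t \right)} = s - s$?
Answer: $\frac{1}{25413} \approx 3.935 \cdot 10^{-5}$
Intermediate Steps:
$r{\left(s,t \right)} = 0$
$o = 25413$ ($o = \left(12940 - -13785\right) + \left(-1312 + 0\right) = \left(12940 + 13785\right) - 1312 = 26725 - 1312 = 25413$)
$D = 25413$
$\frac{1}{D} = \frac{1}{25413}$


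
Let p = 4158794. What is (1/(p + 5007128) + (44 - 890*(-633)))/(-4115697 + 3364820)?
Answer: -5164208777709/6882480013594 ≈ -0.75034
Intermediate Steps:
(1/(p + 5007128) + (44 - 890*(-633)))/(-4115697 + 3364820) = (1/(4158794 + 5007128) + (44 - 890*(-633)))/(-4115697 + 3364820) = (1/9165922 + (44 + 563370))/(-750877) = (1/9165922 + 563414)*(-1/750877) = (5164208777709/9165922)*(-1/750877) = -5164208777709/6882480013594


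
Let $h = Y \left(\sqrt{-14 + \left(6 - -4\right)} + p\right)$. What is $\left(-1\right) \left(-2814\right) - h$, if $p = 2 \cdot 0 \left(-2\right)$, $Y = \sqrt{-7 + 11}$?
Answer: $2814 - 4 i \approx 2814.0 - 4.0 i$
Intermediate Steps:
$Y = 2$ ($Y = \sqrt{4} = 2$)
$p = 0$ ($p = 0 \left(-2\right) = 0$)
$h = 4 i$ ($h = 2 \left(\sqrt{-14 + \left(6 - -4\right)} + 0\right) = 2 \left(\sqrt{-14 + \left(6 + 4\right)} + 0\right) = 2 \left(\sqrt{-14 + 10} + 0\right) = 2 \left(\sqrt{-4} + 0\right) = 2 \left(2 i + 0\right) = 2 \cdot 2 i = 4 i \approx 4.0 i$)
$\left(-1\right) \left(-2814\right) - h = \left(-1\right) \left(-2814\right) - 4 i = 2814 - 4 i$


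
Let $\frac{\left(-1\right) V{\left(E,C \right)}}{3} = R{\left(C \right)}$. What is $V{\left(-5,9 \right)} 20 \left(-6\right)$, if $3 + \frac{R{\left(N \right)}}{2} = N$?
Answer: $4320$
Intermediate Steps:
$R{\left(N \right)} = -6 + 2 N$
$V{\left(E,C \right)} = 18 - 6 C$ ($V{\left(E,C \right)} = - 3 \left(-6 + 2 C\right) = 18 - 6 C$)
$V{\left(-5,9 \right)} 20 \left(-6\right) = \left(18 - 54\right) 20 \left(-6\right) = \left(-36\right) 20 \left(-6\right) = \left(-720\right) \left(-6\right) = 4320$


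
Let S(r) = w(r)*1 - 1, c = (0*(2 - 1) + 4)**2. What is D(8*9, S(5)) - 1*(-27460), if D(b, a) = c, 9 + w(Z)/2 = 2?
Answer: 27476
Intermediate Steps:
c = 16 (c = (0*1 + 4)**2 = (0 + 4)**2 = 4**2 = 16)
w(Z) = -14 (w(Z) = -18 + 2*2 = -18 + 4 = -14)
S(r) = -15 (S(r) = -14*1 - 1 = -14 - 1 = -15)
D(b, a) = 16
D(8*9, S(5)) - 1*(-27460) = 16 - 1*(-27460) = 16 + 27460 = 27476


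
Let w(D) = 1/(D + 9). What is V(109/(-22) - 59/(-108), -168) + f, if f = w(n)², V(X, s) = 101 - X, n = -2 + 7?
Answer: 3068161/29106 ≈ 105.41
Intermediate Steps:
n = 5
w(D) = 1/(9 + D)
f = 1/196 (f = (1/(9 + 5))² = (1/14)² = 1/196 ≈ 0.0051020)
V(109/(-22) - 59/(-108), -168) + f = (101 - (109/(-22) - 59/(-108))) + 1/196 = (101 - (109*(-1/22) - 59*(-1/108))) + 1/196 = (101 - (-109/22 + 59/108)) + 1/196 = (101 - 1*(-5237/1188)) + 1/196 = (101 + 5237/1188) + 1/196 = 125225/1188 + 1/196 = 3068161/29106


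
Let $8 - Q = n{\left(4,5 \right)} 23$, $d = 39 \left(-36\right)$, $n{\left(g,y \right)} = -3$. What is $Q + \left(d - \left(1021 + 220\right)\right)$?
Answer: $-2568$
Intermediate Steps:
$d = -1404$
$Q = 77$ ($Q = 8 - \left(-3\right) 23 = 8 - -69 = 8 + 69 = 77$)
$Q + \left(d - \left(1021 + 220\right)\right) = 77 - 2645 = -2568$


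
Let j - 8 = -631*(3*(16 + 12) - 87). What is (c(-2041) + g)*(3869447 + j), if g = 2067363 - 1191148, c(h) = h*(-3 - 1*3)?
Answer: 3439541715428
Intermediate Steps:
j = 1901 (j = 8 - 631*(3*(16 + 12) - 87) = 8 - 631*(3*28 - 87) = 8 - 631*(84 - 87) = 8 - 631*(-3) = 8 + 1893 = 1901)
c(h) = -6*h (c(h) = h*(-3 - 3) = h*(-6) = -6*h)
g = 876215
(c(-2041) + g)*(3869447 + j) = (-6*(-2041) + 876215)*(3869447 + 1901) = (12246 + 876215)*3871348 = 888461*3871348 = 3439541715428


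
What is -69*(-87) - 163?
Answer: 5840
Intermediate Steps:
-69*(-87) - 163 = 6003 - 163 = 5840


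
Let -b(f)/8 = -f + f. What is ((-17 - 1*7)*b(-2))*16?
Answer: 0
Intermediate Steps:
b(f) = 0 (b(f) = -8*(-f + f) = -8*0 = 0)
((-17 - 1*7)*b(-2))*16 = ((-17 - 1*7)*0)*16 = ((-17 - 7)*0)*16 = -24*0*16 = 0*16 = 0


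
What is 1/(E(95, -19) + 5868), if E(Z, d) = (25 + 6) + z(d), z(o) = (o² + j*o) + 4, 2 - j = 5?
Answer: 1/6321 ≈ 0.00015820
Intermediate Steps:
j = -3 (j = 2 - 1*5 = 2 - 5 = -3)
z(o) = 4 + o² - 3*o (z(o) = (o² - 3*o) + 4 = 4 + o² - 3*o)
E(Z, d) = 35 + d² - 3*d (E(Z, d) = (25 + 6) + (4 + d² - 3*d) = 31 + (4 + d² - 3*d) = 35 + d² - 3*d)
1/(E(95, -19) + 5868) = 1/((35 + (-19)² - 3*(-19)) + 5868) = 1/((35 + 361 + 57) + 5868) = 1/(453 + 5868) = 1/6321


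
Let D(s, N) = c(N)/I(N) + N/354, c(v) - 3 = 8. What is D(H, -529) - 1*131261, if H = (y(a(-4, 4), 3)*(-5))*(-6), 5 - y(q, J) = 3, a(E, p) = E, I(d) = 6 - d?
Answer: -24859799911/189390 ≈ -1.3126e+5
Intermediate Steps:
y(q, J) = 2 (y(q, J) = 5 - 1*3 = 5 - 3 = 2)
H = 60 (H = (2*(-5))*(-6) = -10*(-6) = 60)
c(v) = 11 (c(v) = 3 + 8 = 11)
D(s, N) = 11/(6 - N) + N/354
D(H, -529) - 1*131261 = (-3894 - 529*(-6 - 529))/(354*(-6 - 529)) - 1*131261 = (1/354)*(-3894 - 529*(-535))/(-535) - 131261 = (1/354)*(-1/535)*(-3894 + 283015) - 131261 = (1/354)*(-1/535)*279121 - 131261 = -279121/189390 - 131261 = -24859799911/189390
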